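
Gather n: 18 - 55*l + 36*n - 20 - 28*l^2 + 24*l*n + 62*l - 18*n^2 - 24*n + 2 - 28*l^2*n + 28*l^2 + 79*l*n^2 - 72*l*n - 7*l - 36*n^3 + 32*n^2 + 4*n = -36*n^3 + n^2*(79*l + 14) + n*(-28*l^2 - 48*l + 16)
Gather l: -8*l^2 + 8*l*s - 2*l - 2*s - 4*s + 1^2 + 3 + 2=-8*l^2 + l*(8*s - 2) - 6*s + 6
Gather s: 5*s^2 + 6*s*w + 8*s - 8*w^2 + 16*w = 5*s^2 + s*(6*w + 8) - 8*w^2 + 16*w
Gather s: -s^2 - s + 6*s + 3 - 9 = -s^2 + 5*s - 6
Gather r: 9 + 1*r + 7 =r + 16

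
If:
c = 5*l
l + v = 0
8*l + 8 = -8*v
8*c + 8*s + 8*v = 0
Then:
No Solution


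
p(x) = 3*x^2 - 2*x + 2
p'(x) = 6*x - 2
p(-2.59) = 27.30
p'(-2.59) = -17.54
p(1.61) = 6.56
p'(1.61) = 7.66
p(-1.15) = 8.27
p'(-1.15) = -8.90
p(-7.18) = 171.02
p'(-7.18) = -45.08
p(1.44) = 5.34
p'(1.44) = 6.64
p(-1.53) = 12.08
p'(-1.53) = -11.18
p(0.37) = 1.67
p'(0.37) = 0.22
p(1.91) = 9.12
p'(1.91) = 9.46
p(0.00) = 2.00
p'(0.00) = -2.00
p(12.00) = 410.00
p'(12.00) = 70.00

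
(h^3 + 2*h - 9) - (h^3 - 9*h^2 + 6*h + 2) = 9*h^2 - 4*h - 11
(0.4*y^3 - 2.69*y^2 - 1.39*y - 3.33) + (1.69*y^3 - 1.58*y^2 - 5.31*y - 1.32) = 2.09*y^3 - 4.27*y^2 - 6.7*y - 4.65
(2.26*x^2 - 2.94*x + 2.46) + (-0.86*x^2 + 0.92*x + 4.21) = 1.4*x^2 - 2.02*x + 6.67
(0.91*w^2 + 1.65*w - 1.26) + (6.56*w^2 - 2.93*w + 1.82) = 7.47*w^2 - 1.28*w + 0.56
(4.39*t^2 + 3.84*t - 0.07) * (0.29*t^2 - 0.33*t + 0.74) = 1.2731*t^4 - 0.3351*t^3 + 1.9611*t^2 + 2.8647*t - 0.0518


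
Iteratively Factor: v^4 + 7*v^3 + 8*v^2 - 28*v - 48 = (v - 2)*(v^3 + 9*v^2 + 26*v + 24) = (v - 2)*(v + 4)*(v^2 + 5*v + 6) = (v - 2)*(v + 2)*(v + 4)*(v + 3)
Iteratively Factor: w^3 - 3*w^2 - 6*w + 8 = (w + 2)*(w^2 - 5*w + 4) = (w - 4)*(w + 2)*(w - 1)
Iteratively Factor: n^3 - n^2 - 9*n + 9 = (n - 1)*(n^2 - 9) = (n - 1)*(n + 3)*(n - 3)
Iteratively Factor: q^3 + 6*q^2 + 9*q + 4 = (q + 1)*(q^2 + 5*q + 4) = (q + 1)*(q + 4)*(q + 1)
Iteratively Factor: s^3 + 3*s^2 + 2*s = (s)*(s^2 + 3*s + 2) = s*(s + 2)*(s + 1)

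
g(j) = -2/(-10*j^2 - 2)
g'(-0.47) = 1.06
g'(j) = -40*j/(-10*j^2 - 2)^2 = -10*j/(5*j^2 + 1)^2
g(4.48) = 0.01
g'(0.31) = -1.41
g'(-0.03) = 0.30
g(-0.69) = 0.30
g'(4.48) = -0.00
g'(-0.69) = 0.60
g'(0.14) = -1.16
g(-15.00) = 0.00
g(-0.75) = 0.26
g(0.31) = 0.68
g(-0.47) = 0.48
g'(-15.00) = 0.00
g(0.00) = 1.00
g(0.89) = 0.20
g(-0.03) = 1.00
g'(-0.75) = 0.52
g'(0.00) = 0.00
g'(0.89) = -0.36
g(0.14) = 0.91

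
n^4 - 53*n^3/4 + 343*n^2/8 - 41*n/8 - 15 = (n - 8)*(n - 5)*(n - 3/4)*(n + 1/2)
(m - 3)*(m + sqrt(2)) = m^2 - 3*m + sqrt(2)*m - 3*sqrt(2)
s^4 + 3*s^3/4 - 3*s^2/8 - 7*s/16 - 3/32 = (s - 3/4)*(s + 1/2)^3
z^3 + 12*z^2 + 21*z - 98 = (z - 2)*(z + 7)^2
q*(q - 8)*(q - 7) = q^3 - 15*q^2 + 56*q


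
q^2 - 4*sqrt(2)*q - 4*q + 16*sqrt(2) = (q - 4)*(q - 4*sqrt(2))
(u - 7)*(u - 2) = u^2 - 9*u + 14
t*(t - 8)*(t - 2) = t^3 - 10*t^2 + 16*t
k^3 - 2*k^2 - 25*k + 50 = (k - 5)*(k - 2)*(k + 5)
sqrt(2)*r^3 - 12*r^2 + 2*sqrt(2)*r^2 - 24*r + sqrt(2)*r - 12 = (r + 1)*(r - 6*sqrt(2))*(sqrt(2)*r + sqrt(2))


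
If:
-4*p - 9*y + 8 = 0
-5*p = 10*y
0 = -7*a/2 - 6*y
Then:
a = -96/7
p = -16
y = 8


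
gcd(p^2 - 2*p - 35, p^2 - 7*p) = p - 7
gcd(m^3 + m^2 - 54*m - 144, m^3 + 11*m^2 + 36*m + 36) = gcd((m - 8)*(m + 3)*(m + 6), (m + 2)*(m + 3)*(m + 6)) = m^2 + 9*m + 18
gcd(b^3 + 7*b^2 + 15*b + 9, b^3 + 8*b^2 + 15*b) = b + 3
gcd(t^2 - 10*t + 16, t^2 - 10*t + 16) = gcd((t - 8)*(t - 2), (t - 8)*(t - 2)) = t^2 - 10*t + 16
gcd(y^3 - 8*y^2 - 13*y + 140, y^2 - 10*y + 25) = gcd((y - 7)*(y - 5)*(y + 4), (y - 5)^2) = y - 5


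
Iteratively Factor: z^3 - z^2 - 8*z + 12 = (z + 3)*(z^2 - 4*z + 4) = (z - 2)*(z + 3)*(z - 2)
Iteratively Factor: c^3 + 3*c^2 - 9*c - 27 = (c + 3)*(c^2 - 9) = (c - 3)*(c + 3)*(c + 3)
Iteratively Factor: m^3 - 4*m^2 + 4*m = (m)*(m^2 - 4*m + 4) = m*(m - 2)*(m - 2)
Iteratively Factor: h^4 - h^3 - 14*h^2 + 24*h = (h + 4)*(h^3 - 5*h^2 + 6*h) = (h - 2)*(h + 4)*(h^2 - 3*h) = h*(h - 2)*(h + 4)*(h - 3)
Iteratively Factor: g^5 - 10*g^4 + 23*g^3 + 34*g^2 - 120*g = (g - 4)*(g^4 - 6*g^3 - g^2 + 30*g) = (g - 5)*(g - 4)*(g^3 - g^2 - 6*g) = (g - 5)*(g - 4)*(g - 3)*(g^2 + 2*g) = (g - 5)*(g - 4)*(g - 3)*(g + 2)*(g)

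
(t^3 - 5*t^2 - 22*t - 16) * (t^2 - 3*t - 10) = t^5 - 8*t^4 - 17*t^3 + 100*t^2 + 268*t + 160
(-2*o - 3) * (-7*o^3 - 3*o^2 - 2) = 14*o^4 + 27*o^3 + 9*o^2 + 4*o + 6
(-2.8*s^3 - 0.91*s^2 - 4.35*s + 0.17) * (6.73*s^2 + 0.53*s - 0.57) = -18.844*s^5 - 7.6083*s^4 - 28.1618*s^3 - 0.6427*s^2 + 2.5696*s - 0.0969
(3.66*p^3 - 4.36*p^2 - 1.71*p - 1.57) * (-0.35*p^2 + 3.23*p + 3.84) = -1.281*p^5 + 13.3478*p^4 + 0.570099999999999*p^3 - 21.7162*p^2 - 11.6375*p - 6.0288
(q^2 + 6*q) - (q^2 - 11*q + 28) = 17*q - 28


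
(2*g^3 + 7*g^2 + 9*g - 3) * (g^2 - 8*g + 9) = 2*g^5 - 9*g^4 - 29*g^3 - 12*g^2 + 105*g - 27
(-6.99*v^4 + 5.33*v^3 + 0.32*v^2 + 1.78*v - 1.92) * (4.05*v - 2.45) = -28.3095*v^5 + 38.712*v^4 - 11.7625*v^3 + 6.425*v^2 - 12.137*v + 4.704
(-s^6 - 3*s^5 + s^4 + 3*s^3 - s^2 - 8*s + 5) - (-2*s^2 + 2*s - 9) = -s^6 - 3*s^5 + s^4 + 3*s^3 + s^2 - 10*s + 14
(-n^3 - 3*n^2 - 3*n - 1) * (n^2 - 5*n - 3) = -n^5 + 2*n^4 + 15*n^3 + 23*n^2 + 14*n + 3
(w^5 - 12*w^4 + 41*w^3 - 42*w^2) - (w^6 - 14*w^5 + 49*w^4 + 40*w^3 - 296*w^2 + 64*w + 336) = -w^6 + 15*w^5 - 61*w^4 + w^3 + 254*w^2 - 64*w - 336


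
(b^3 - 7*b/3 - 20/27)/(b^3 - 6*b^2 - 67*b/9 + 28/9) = (9*b^2 - 12*b - 5)/(3*(3*b^2 - 22*b + 7))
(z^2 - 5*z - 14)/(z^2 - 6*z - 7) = (z + 2)/(z + 1)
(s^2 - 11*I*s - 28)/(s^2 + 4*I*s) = (s^2 - 11*I*s - 28)/(s*(s + 4*I))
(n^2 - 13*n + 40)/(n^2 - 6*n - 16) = (n - 5)/(n + 2)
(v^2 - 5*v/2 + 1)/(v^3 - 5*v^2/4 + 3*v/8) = 4*(v - 2)/(v*(4*v - 3))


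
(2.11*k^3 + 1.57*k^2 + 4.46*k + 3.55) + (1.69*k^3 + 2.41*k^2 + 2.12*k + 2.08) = 3.8*k^3 + 3.98*k^2 + 6.58*k + 5.63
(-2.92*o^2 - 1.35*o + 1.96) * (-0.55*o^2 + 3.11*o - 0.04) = 1.606*o^4 - 8.3387*o^3 - 5.1597*o^2 + 6.1496*o - 0.0784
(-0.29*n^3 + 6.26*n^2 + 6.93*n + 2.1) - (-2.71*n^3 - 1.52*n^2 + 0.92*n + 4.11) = 2.42*n^3 + 7.78*n^2 + 6.01*n - 2.01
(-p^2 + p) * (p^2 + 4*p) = -p^4 - 3*p^3 + 4*p^2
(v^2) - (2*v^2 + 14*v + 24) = -v^2 - 14*v - 24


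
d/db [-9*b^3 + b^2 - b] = -27*b^2 + 2*b - 1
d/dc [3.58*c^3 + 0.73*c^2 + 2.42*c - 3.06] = 10.74*c^2 + 1.46*c + 2.42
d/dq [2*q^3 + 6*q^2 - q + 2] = 6*q^2 + 12*q - 1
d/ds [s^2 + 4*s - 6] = 2*s + 4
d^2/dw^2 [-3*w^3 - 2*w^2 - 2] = -18*w - 4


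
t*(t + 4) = t^2 + 4*t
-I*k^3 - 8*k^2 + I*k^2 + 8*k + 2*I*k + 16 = (k - 2)*(k - 8*I)*(-I*k - I)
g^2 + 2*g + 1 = (g + 1)^2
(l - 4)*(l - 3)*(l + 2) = l^3 - 5*l^2 - 2*l + 24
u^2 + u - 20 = (u - 4)*(u + 5)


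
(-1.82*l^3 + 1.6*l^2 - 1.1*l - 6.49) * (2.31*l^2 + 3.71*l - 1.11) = -4.2042*l^5 - 3.0562*l^4 + 5.4152*l^3 - 20.8489*l^2 - 22.8569*l + 7.2039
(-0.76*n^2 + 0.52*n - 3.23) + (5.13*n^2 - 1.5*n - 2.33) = 4.37*n^2 - 0.98*n - 5.56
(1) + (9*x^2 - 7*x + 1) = 9*x^2 - 7*x + 2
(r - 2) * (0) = 0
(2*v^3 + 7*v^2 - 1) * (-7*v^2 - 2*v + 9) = -14*v^5 - 53*v^4 + 4*v^3 + 70*v^2 + 2*v - 9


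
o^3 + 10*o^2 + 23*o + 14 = (o + 1)*(o + 2)*(o + 7)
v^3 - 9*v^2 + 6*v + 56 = (v - 7)*(v - 4)*(v + 2)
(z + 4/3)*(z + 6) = z^2 + 22*z/3 + 8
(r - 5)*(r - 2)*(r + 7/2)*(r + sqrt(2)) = r^4 - 7*r^3/2 + sqrt(2)*r^3 - 29*r^2/2 - 7*sqrt(2)*r^2/2 - 29*sqrt(2)*r/2 + 35*r + 35*sqrt(2)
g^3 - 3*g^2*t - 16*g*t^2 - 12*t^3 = (g - 6*t)*(g + t)*(g + 2*t)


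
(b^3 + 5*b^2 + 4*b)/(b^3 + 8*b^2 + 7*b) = (b + 4)/(b + 7)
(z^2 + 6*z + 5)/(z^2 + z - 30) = (z^2 + 6*z + 5)/(z^2 + z - 30)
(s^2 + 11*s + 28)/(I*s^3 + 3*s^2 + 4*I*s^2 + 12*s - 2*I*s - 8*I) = I*(-s - 7)/(s^2 - 3*I*s - 2)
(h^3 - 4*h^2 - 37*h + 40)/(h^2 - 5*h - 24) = (h^2 + 4*h - 5)/(h + 3)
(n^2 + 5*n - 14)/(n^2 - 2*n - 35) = (-n^2 - 5*n + 14)/(-n^2 + 2*n + 35)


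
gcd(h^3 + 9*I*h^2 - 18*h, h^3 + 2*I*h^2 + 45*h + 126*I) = h^2 + 9*I*h - 18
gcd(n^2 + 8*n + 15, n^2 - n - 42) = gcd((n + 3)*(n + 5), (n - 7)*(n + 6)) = 1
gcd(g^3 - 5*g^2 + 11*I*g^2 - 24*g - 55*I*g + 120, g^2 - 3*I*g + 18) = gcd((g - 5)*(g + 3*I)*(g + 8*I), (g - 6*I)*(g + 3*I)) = g + 3*I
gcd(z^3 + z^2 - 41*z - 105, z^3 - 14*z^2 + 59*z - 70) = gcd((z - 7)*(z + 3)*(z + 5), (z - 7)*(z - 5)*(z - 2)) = z - 7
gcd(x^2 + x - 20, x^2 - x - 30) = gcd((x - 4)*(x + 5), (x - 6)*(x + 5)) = x + 5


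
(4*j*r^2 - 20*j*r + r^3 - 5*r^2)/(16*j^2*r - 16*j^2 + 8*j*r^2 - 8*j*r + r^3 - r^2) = r*(r - 5)/(4*j*r - 4*j + r^2 - r)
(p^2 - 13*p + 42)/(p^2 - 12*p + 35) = (p - 6)/(p - 5)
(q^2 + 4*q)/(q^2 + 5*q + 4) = q/(q + 1)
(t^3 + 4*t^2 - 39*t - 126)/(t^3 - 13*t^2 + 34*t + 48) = (t^2 + 10*t + 21)/(t^2 - 7*t - 8)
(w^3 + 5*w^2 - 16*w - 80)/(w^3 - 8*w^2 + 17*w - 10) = (w^3 + 5*w^2 - 16*w - 80)/(w^3 - 8*w^2 + 17*w - 10)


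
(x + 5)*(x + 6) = x^2 + 11*x + 30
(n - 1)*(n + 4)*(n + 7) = n^3 + 10*n^2 + 17*n - 28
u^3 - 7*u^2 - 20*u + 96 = (u - 8)*(u - 3)*(u + 4)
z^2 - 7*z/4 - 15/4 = (z - 3)*(z + 5/4)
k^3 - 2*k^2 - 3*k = k*(k - 3)*(k + 1)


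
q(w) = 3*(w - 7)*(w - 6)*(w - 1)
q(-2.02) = -655.40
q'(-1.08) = 266.22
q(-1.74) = -556.06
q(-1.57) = -500.19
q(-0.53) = -225.69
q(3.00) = 72.00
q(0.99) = -0.90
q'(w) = 3*(w - 7)*(w - 6) + 3*(w - 7)*(w - 1) + 3*(w - 6)*(w - 1)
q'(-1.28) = 287.27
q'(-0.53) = 212.05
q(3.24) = 69.74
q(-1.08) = -356.97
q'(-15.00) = 3450.00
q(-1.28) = -412.30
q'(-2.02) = 371.40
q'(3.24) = -12.68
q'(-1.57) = 319.06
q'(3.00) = -6.00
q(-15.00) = -22176.00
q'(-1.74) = 338.41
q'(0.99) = 90.66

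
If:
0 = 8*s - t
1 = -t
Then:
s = -1/8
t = -1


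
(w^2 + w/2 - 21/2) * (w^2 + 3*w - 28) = w^4 + 7*w^3/2 - 37*w^2 - 91*w/2 + 294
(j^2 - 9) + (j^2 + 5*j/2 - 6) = 2*j^2 + 5*j/2 - 15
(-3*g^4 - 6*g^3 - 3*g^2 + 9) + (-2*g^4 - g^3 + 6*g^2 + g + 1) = -5*g^4 - 7*g^3 + 3*g^2 + g + 10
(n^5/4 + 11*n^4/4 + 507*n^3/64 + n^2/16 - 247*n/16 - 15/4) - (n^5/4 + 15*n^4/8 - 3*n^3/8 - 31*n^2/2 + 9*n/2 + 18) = 7*n^4/8 + 531*n^3/64 + 249*n^2/16 - 319*n/16 - 87/4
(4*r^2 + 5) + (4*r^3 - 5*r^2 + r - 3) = 4*r^3 - r^2 + r + 2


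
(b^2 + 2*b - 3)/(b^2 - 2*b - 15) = (b - 1)/(b - 5)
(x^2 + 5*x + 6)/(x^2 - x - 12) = (x + 2)/(x - 4)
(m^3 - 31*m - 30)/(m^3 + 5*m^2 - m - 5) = (m - 6)/(m - 1)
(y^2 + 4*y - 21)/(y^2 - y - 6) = (y + 7)/(y + 2)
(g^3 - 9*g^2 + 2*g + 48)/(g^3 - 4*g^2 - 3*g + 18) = (g - 8)/(g - 3)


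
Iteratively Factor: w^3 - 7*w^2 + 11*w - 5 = (w - 1)*(w^2 - 6*w + 5) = (w - 1)^2*(w - 5)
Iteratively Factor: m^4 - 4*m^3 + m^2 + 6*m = (m - 2)*(m^3 - 2*m^2 - 3*m) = (m - 2)*(m + 1)*(m^2 - 3*m) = m*(m - 2)*(m + 1)*(m - 3)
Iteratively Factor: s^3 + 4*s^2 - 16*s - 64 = (s - 4)*(s^2 + 8*s + 16) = (s - 4)*(s + 4)*(s + 4)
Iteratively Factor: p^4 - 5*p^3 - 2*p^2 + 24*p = (p - 3)*(p^3 - 2*p^2 - 8*p) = (p - 4)*(p - 3)*(p^2 + 2*p) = (p - 4)*(p - 3)*(p + 2)*(p)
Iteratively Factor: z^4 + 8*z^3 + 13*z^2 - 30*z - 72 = (z + 3)*(z^3 + 5*z^2 - 2*z - 24) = (z - 2)*(z + 3)*(z^2 + 7*z + 12) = (z - 2)*(z + 3)^2*(z + 4)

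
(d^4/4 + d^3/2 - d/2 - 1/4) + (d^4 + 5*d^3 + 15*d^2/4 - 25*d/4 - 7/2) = 5*d^4/4 + 11*d^3/2 + 15*d^2/4 - 27*d/4 - 15/4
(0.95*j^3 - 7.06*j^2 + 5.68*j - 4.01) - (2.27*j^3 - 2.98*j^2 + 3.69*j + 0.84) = -1.32*j^3 - 4.08*j^2 + 1.99*j - 4.85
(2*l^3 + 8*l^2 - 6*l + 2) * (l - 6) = 2*l^4 - 4*l^3 - 54*l^2 + 38*l - 12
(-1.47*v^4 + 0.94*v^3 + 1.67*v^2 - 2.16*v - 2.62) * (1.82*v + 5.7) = -2.6754*v^5 - 6.6682*v^4 + 8.3974*v^3 + 5.5878*v^2 - 17.0804*v - 14.934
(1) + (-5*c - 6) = -5*c - 5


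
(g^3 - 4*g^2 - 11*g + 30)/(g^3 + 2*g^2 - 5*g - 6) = (g - 5)/(g + 1)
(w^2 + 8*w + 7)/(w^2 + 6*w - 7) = (w + 1)/(w - 1)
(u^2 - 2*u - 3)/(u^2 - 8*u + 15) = (u + 1)/(u - 5)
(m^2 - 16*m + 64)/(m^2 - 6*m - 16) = (m - 8)/(m + 2)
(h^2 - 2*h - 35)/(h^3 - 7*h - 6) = (-h^2 + 2*h + 35)/(-h^3 + 7*h + 6)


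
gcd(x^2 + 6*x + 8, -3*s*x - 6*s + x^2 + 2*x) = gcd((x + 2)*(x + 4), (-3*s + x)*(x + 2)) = x + 2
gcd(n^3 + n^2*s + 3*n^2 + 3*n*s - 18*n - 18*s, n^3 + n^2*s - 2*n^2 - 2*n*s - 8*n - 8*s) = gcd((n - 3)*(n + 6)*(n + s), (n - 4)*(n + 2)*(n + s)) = n + s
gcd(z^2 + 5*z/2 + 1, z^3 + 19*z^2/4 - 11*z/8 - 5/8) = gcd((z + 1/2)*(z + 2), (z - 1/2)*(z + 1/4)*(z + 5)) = 1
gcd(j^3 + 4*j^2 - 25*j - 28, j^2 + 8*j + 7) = j^2 + 8*j + 7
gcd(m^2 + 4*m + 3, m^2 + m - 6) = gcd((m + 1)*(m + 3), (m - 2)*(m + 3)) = m + 3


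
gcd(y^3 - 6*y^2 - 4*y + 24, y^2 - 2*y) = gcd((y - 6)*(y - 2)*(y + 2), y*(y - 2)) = y - 2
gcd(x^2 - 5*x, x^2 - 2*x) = x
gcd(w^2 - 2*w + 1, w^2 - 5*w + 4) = w - 1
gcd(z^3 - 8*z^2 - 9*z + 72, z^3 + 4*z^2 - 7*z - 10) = 1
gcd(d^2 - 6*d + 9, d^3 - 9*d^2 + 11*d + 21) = d - 3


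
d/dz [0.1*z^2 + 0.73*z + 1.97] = 0.2*z + 0.73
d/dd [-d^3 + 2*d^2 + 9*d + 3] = -3*d^2 + 4*d + 9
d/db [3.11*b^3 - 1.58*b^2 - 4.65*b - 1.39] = 9.33*b^2 - 3.16*b - 4.65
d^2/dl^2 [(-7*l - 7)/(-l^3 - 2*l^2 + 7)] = 14*(l^2*(l + 1)*(3*l + 4)^2 - (3*l^2 + 4*l + (l + 1)*(3*l + 2))*(l^3 + 2*l^2 - 7))/(l^3 + 2*l^2 - 7)^3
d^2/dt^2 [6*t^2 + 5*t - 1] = 12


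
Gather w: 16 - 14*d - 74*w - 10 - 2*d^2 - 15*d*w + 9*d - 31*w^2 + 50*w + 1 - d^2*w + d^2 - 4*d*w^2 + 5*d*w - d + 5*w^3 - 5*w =-d^2 - 6*d + 5*w^3 + w^2*(-4*d - 31) + w*(-d^2 - 10*d - 29) + 7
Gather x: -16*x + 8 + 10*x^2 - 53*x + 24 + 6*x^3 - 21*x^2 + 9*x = 6*x^3 - 11*x^2 - 60*x + 32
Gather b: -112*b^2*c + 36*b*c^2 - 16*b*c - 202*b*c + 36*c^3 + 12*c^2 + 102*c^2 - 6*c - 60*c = -112*b^2*c + b*(36*c^2 - 218*c) + 36*c^3 + 114*c^2 - 66*c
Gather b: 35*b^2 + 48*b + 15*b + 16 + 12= 35*b^2 + 63*b + 28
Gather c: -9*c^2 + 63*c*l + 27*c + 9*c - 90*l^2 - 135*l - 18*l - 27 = -9*c^2 + c*(63*l + 36) - 90*l^2 - 153*l - 27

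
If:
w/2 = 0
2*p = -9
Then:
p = -9/2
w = 0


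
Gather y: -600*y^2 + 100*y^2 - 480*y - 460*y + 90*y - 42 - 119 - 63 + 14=-500*y^2 - 850*y - 210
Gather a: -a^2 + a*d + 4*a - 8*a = -a^2 + a*(d - 4)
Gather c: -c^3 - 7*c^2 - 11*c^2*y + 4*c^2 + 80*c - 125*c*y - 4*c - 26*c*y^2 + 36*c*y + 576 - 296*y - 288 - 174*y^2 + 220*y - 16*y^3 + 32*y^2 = -c^3 + c^2*(-11*y - 3) + c*(-26*y^2 - 89*y + 76) - 16*y^3 - 142*y^2 - 76*y + 288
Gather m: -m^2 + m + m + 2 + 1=-m^2 + 2*m + 3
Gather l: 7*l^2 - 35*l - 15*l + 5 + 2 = 7*l^2 - 50*l + 7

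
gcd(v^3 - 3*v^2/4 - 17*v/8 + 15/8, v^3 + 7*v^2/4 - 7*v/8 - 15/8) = v^2 + v/2 - 3/2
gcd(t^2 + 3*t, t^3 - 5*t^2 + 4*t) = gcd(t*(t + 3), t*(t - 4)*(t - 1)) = t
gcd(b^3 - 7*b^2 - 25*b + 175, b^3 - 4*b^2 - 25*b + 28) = b - 7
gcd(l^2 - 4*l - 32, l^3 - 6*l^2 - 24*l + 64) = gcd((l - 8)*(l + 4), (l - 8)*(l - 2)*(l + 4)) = l^2 - 4*l - 32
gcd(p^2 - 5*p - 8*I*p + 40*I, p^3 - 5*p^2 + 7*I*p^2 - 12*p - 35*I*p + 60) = p - 5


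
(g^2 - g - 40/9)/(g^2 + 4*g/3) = (9*g^2 - 9*g - 40)/(3*g*(3*g + 4))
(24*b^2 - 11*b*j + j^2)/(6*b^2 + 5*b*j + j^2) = (24*b^2 - 11*b*j + j^2)/(6*b^2 + 5*b*j + j^2)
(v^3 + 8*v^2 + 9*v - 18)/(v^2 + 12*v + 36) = (v^2 + 2*v - 3)/(v + 6)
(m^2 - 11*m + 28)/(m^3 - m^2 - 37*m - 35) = (m - 4)/(m^2 + 6*m + 5)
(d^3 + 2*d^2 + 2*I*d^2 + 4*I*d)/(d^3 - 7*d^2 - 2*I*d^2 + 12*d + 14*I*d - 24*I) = d*(d^2 + 2*d*(1 + I) + 4*I)/(d^3 - d^2*(7 + 2*I) + 2*d*(6 + 7*I) - 24*I)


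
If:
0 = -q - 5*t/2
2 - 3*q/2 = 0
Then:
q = 4/3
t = -8/15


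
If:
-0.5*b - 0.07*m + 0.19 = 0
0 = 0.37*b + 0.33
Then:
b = -0.89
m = 9.08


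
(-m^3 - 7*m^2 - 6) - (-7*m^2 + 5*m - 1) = -m^3 - 5*m - 5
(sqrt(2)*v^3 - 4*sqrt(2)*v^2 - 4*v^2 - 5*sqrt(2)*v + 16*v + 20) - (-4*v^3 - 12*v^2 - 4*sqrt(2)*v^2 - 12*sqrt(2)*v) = sqrt(2)*v^3 + 4*v^3 + 8*v^2 + 7*sqrt(2)*v + 16*v + 20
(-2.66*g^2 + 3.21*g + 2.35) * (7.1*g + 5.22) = -18.886*g^3 + 8.9058*g^2 + 33.4412*g + 12.267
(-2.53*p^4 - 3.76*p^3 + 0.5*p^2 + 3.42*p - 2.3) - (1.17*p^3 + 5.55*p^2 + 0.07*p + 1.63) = -2.53*p^4 - 4.93*p^3 - 5.05*p^2 + 3.35*p - 3.93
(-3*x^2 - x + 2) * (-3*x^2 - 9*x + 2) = 9*x^4 + 30*x^3 - 3*x^2 - 20*x + 4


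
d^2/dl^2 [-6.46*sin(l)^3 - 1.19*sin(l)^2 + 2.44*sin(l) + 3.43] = 2.40500000000001*sin(l) - 14.535*sin(3*l) - 2.38*cos(2*l)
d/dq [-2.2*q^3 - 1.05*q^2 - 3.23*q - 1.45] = -6.6*q^2 - 2.1*q - 3.23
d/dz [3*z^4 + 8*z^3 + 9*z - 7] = 12*z^3 + 24*z^2 + 9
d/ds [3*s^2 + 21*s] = 6*s + 21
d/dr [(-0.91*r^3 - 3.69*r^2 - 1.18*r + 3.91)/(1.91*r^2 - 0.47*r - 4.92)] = (-1.7381*r^4 + 0.855399999999999*r^3 + 17.4197*r^2 + 21.3734*r + 7.6433)/(3.6481*r^4 - 1.7954*r^3 - 18.5735*r^2 + 4.6248*r + 24.2064)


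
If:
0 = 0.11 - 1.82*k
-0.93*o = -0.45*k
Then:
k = 0.06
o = 0.03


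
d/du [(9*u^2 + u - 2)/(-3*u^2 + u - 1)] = (12*u^2 - 30*u + 1)/(9*u^4 - 6*u^3 + 7*u^2 - 2*u + 1)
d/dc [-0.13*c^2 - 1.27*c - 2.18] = -0.26*c - 1.27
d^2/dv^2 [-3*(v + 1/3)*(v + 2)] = -6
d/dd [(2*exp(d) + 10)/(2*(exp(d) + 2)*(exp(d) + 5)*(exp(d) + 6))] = 2*(-exp(d) - 4)*exp(d)/(exp(4*d) + 16*exp(3*d) + 88*exp(2*d) + 192*exp(d) + 144)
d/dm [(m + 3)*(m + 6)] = 2*m + 9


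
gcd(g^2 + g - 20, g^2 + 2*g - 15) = g + 5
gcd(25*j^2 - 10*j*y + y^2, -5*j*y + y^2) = -5*j + y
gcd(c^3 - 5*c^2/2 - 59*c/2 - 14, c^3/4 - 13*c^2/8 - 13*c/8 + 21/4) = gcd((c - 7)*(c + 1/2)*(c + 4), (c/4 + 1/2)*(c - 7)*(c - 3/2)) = c - 7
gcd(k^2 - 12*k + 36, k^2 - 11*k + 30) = k - 6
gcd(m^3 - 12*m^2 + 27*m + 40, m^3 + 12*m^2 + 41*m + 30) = m + 1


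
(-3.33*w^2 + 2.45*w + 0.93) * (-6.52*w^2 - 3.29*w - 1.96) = 21.7116*w^4 - 5.0183*w^3 - 7.5973*w^2 - 7.8617*w - 1.8228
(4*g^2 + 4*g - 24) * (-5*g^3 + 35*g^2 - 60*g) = -20*g^5 + 120*g^4 + 20*g^3 - 1080*g^2 + 1440*g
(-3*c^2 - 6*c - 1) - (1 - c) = -3*c^2 - 5*c - 2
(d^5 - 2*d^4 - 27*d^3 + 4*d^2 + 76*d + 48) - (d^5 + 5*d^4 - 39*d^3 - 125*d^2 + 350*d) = -7*d^4 + 12*d^3 + 129*d^2 - 274*d + 48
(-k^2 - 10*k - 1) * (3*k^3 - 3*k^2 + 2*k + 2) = -3*k^5 - 27*k^4 + 25*k^3 - 19*k^2 - 22*k - 2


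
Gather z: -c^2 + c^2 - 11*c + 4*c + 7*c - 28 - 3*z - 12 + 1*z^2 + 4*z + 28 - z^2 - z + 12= 0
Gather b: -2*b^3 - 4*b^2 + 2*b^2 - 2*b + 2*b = -2*b^3 - 2*b^2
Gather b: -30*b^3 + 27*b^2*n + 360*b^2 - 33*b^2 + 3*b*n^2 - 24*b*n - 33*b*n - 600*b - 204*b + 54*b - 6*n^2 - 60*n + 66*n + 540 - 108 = -30*b^3 + b^2*(27*n + 327) + b*(3*n^2 - 57*n - 750) - 6*n^2 + 6*n + 432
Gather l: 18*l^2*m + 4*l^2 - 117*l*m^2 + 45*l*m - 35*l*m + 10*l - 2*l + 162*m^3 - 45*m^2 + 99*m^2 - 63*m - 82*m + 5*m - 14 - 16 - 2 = l^2*(18*m + 4) + l*(-117*m^2 + 10*m + 8) + 162*m^3 + 54*m^2 - 140*m - 32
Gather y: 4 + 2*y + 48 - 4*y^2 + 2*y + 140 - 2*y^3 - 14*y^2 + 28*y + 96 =-2*y^3 - 18*y^2 + 32*y + 288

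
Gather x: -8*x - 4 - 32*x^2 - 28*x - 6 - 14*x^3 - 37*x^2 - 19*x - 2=-14*x^3 - 69*x^2 - 55*x - 12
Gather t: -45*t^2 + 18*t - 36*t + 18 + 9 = -45*t^2 - 18*t + 27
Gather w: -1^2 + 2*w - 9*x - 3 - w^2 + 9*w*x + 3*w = -w^2 + w*(9*x + 5) - 9*x - 4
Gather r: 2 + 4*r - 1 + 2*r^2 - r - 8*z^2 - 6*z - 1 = 2*r^2 + 3*r - 8*z^2 - 6*z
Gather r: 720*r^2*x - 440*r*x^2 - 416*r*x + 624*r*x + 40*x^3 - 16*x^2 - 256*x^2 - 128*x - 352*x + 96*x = 720*r^2*x + r*(-440*x^2 + 208*x) + 40*x^3 - 272*x^2 - 384*x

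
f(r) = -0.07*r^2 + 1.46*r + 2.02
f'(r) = 1.46 - 0.14*r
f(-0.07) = 1.92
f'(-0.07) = 1.47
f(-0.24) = 1.67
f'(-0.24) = 1.49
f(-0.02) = 1.99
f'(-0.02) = 1.46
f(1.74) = 4.35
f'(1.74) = 1.22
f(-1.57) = -0.44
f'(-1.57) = 1.68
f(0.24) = 2.37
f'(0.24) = 1.43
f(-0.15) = 1.80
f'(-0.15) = 1.48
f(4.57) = 7.23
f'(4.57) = 0.82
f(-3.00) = -2.99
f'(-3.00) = 1.88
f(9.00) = 9.49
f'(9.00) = 0.20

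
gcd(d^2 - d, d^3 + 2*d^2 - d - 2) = d - 1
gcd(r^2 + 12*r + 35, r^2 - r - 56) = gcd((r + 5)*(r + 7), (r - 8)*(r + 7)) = r + 7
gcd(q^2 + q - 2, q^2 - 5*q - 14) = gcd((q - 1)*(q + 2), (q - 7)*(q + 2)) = q + 2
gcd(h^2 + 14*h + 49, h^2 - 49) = h + 7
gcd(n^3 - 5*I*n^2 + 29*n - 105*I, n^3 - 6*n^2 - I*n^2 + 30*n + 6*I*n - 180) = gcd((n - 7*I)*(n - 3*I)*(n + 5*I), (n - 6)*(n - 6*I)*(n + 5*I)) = n + 5*I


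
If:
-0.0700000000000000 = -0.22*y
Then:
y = 0.32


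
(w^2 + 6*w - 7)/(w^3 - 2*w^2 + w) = (w + 7)/(w*(w - 1))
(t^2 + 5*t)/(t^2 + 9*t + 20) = t/(t + 4)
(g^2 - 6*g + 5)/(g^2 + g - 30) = (g - 1)/(g + 6)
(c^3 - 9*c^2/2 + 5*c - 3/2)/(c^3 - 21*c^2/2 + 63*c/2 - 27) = (2*c^2 - 3*c + 1)/(2*c^2 - 15*c + 18)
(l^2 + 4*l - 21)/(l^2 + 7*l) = (l - 3)/l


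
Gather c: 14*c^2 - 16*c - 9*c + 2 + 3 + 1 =14*c^2 - 25*c + 6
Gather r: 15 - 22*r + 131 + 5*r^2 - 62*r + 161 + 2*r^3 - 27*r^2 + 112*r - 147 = 2*r^3 - 22*r^2 + 28*r + 160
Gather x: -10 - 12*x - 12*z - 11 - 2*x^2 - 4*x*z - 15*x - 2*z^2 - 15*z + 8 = -2*x^2 + x*(-4*z - 27) - 2*z^2 - 27*z - 13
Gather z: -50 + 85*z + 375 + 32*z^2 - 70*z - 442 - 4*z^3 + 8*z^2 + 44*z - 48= -4*z^3 + 40*z^2 + 59*z - 165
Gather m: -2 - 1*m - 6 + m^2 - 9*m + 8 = m^2 - 10*m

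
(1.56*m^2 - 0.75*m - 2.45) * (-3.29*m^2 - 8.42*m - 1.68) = -5.1324*m^4 - 10.6677*m^3 + 11.7547*m^2 + 21.889*m + 4.116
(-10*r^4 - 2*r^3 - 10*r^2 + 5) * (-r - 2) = 10*r^5 + 22*r^4 + 14*r^3 + 20*r^2 - 5*r - 10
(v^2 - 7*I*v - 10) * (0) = 0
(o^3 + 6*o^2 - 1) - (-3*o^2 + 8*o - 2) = o^3 + 9*o^2 - 8*o + 1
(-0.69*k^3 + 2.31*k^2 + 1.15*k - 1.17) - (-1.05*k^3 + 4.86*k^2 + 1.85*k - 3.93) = 0.36*k^3 - 2.55*k^2 - 0.7*k + 2.76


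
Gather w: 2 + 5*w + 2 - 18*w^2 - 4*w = -18*w^2 + w + 4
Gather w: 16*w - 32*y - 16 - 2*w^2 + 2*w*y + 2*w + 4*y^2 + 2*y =-2*w^2 + w*(2*y + 18) + 4*y^2 - 30*y - 16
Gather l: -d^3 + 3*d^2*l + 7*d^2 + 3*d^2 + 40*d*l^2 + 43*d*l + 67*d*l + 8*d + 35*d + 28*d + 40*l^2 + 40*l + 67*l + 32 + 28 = -d^3 + 10*d^2 + 71*d + l^2*(40*d + 40) + l*(3*d^2 + 110*d + 107) + 60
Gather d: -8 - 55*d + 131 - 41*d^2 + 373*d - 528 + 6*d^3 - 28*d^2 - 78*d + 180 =6*d^3 - 69*d^2 + 240*d - 225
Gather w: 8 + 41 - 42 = 7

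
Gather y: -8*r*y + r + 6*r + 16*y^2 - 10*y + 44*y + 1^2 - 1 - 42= 7*r + 16*y^2 + y*(34 - 8*r) - 42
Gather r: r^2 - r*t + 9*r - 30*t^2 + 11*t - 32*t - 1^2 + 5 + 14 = r^2 + r*(9 - t) - 30*t^2 - 21*t + 18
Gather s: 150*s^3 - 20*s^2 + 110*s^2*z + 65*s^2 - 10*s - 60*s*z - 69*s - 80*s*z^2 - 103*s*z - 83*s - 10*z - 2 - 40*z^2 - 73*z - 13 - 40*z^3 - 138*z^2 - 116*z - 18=150*s^3 + s^2*(110*z + 45) + s*(-80*z^2 - 163*z - 162) - 40*z^3 - 178*z^2 - 199*z - 33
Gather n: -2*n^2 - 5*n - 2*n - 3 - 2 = -2*n^2 - 7*n - 5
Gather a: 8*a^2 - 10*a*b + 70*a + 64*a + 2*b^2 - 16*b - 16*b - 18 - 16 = 8*a^2 + a*(134 - 10*b) + 2*b^2 - 32*b - 34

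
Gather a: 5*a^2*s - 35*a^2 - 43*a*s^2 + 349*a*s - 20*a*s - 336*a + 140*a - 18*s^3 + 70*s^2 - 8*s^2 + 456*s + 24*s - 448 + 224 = a^2*(5*s - 35) + a*(-43*s^2 + 329*s - 196) - 18*s^3 + 62*s^2 + 480*s - 224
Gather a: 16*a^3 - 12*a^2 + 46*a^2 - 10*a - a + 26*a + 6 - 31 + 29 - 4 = 16*a^3 + 34*a^2 + 15*a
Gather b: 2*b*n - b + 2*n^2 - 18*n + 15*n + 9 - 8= b*(2*n - 1) + 2*n^2 - 3*n + 1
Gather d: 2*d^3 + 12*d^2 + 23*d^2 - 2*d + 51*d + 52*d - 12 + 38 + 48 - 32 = 2*d^3 + 35*d^2 + 101*d + 42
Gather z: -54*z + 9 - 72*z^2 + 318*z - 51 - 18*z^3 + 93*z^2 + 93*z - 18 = -18*z^3 + 21*z^2 + 357*z - 60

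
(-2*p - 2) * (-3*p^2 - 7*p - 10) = 6*p^3 + 20*p^2 + 34*p + 20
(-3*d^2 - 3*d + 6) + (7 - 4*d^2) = -7*d^2 - 3*d + 13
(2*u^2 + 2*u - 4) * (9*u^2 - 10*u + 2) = 18*u^4 - 2*u^3 - 52*u^2 + 44*u - 8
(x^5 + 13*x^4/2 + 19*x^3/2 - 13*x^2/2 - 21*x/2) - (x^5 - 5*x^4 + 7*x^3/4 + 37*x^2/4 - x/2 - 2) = 23*x^4/2 + 31*x^3/4 - 63*x^2/4 - 10*x + 2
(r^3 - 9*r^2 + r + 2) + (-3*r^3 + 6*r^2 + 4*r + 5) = -2*r^3 - 3*r^2 + 5*r + 7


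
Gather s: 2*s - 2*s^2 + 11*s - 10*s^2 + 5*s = -12*s^2 + 18*s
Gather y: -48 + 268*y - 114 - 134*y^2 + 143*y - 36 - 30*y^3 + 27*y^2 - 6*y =-30*y^3 - 107*y^2 + 405*y - 198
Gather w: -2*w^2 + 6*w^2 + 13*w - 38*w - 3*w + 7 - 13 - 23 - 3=4*w^2 - 28*w - 32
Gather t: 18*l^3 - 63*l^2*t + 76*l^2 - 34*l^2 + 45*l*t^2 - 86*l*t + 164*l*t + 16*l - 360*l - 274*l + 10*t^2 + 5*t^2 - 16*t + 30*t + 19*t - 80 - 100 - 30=18*l^3 + 42*l^2 - 618*l + t^2*(45*l + 15) + t*(-63*l^2 + 78*l + 33) - 210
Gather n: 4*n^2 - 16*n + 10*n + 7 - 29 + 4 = 4*n^2 - 6*n - 18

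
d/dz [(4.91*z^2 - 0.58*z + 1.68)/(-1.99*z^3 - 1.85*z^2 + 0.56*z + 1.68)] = (9.7709*z^4 - 2.3084*z^3 + 11.7062*z^2 + 22.7136*z - 1.9152)/(3.9601*z^6 + 7.363*z^5 + 1.1937*z^4 - 8.7584*z^3 - 5.9024*z^2 + 1.8816*z + 2.8224)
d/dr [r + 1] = 1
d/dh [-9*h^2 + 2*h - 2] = 2 - 18*h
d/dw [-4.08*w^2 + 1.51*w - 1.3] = 1.51 - 8.16*w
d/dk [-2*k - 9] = -2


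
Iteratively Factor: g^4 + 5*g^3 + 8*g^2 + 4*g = (g)*(g^3 + 5*g^2 + 8*g + 4) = g*(g + 1)*(g^2 + 4*g + 4) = g*(g + 1)*(g + 2)*(g + 2)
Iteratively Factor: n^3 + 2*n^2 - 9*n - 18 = (n - 3)*(n^2 + 5*n + 6) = (n - 3)*(n + 2)*(n + 3)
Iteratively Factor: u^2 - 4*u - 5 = (u - 5)*(u + 1)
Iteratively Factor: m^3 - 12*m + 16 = (m - 2)*(m^2 + 2*m - 8) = (m - 2)*(m + 4)*(m - 2)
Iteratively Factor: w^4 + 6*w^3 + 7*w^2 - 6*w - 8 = (w + 2)*(w^3 + 4*w^2 - w - 4) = (w + 1)*(w + 2)*(w^2 + 3*w - 4) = (w + 1)*(w + 2)*(w + 4)*(w - 1)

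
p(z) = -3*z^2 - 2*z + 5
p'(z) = -6*z - 2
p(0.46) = 3.45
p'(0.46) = -4.76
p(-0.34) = 5.33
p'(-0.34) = 0.04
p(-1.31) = 2.47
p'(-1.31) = 5.86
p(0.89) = 0.84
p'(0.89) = -7.34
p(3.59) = -40.84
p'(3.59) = -23.54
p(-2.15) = -4.57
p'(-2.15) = 10.90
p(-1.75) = -0.69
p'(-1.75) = 8.50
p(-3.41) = -23.06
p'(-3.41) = 18.46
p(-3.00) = -16.00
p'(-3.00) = 16.00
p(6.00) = -115.00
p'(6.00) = -38.00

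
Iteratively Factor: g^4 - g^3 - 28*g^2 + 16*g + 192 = (g - 4)*(g^3 + 3*g^2 - 16*g - 48) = (g - 4)^2*(g^2 + 7*g + 12) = (g - 4)^2*(g + 4)*(g + 3)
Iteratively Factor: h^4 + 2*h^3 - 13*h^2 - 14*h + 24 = (h - 3)*(h^3 + 5*h^2 + 2*h - 8) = (h - 3)*(h + 4)*(h^2 + h - 2) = (h - 3)*(h + 2)*(h + 4)*(h - 1)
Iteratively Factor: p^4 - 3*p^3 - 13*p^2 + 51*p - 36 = (p - 3)*(p^3 - 13*p + 12) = (p - 3)*(p + 4)*(p^2 - 4*p + 3) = (p - 3)^2*(p + 4)*(p - 1)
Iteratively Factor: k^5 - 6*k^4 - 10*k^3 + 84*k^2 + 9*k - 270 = (k - 3)*(k^4 - 3*k^3 - 19*k^2 + 27*k + 90) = (k - 3)*(k + 3)*(k^3 - 6*k^2 - k + 30) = (k - 5)*(k - 3)*(k + 3)*(k^2 - k - 6) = (k - 5)*(k - 3)^2*(k + 3)*(k + 2)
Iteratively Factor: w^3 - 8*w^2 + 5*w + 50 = (w - 5)*(w^2 - 3*w - 10) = (w - 5)^2*(w + 2)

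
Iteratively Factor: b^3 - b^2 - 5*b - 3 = (b + 1)*(b^2 - 2*b - 3) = (b - 3)*(b + 1)*(b + 1)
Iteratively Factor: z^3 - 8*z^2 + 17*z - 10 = (z - 2)*(z^2 - 6*z + 5) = (z - 5)*(z - 2)*(z - 1)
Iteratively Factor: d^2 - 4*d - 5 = (d + 1)*(d - 5)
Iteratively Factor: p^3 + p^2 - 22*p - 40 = (p - 5)*(p^2 + 6*p + 8) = (p - 5)*(p + 2)*(p + 4)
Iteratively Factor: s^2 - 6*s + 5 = (s - 1)*(s - 5)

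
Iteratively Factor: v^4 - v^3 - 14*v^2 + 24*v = (v)*(v^3 - v^2 - 14*v + 24) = v*(v + 4)*(v^2 - 5*v + 6) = v*(v - 2)*(v + 4)*(v - 3)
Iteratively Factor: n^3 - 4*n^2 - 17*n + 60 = (n + 4)*(n^2 - 8*n + 15) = (n - 5)*(n + 4)*(n - 3)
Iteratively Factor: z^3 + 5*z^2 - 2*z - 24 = (z - 2)*(z^2 + 7*z + 12) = (z - 2)*(z + 4)*(z + 3)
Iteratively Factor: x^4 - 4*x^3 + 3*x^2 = (x - 1)*(x^3 - 3*x^2) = (x - 3)*(x - 1)*(x^2) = x*(x - 3)*(x - 1)*(x)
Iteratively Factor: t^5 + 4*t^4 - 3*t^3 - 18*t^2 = (t)*(t^4 + 4*t^3 - 3*t^2 - 18*t) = t^2*(t^3 + 4*t^2 - 3*t - 18) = t^2*(t - 2)*(t^2 + 6*t + 9) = t^2*(t - 2)*(t + 3)*(t + 3)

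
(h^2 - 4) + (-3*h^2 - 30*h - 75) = -2*h^2 - 30*h - 79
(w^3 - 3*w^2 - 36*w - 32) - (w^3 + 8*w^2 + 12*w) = -11*w^2 - 48*w - 32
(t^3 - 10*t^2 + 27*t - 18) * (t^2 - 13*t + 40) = t^5 - 23*t^4 + 197*t^3 - 769*t^2 + 1314*t - 720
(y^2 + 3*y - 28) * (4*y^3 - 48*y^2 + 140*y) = 4*y^5 - 36*y^4 - 116*y^3 + 1764*y^2 - 3920*y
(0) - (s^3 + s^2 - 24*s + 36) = -s^3 - s^2 + 24*s - 36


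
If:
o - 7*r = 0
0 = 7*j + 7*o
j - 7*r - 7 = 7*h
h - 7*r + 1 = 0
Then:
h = -1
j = 0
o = 0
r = 0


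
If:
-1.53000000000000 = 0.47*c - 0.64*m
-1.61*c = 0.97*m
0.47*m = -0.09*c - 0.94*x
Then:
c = -1.00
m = 1.66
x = -0.73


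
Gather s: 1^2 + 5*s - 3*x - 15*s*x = s*(5 - 15*x) - 3*x + 1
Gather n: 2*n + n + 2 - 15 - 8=3*n - 21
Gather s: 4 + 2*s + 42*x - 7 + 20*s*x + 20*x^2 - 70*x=s*(20*x + 2) + 20*x^2 - 28*x - 3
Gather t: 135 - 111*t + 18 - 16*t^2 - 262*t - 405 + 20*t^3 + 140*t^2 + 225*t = 20*t^3 + 124*t^2 - 148*t - 252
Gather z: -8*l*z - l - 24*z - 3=-l + z*(-8*l - 24) - 3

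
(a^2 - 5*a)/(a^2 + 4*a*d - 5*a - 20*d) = a/(a + 4*d)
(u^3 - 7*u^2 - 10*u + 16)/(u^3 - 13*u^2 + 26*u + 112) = (u - 1)/(u - 7)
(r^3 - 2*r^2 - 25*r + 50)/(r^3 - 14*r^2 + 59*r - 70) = (r + 5)/(r - 7)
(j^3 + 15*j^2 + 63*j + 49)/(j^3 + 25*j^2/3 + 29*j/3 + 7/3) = 3*(j + 7)/(3*j + 1)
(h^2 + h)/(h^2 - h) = (h + 1)/(h - 1)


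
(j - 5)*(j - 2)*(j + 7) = j^3 - 39*j + 70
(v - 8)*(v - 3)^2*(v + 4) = v^4 - 10*v^3 + v^2 + 156*v - 288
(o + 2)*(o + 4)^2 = o^3 + 10*o^2 + 32*o + 32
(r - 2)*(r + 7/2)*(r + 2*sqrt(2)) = r^3 + 3*r^2/2 + 2*sqrt(2)*r^2 - 7*r + 3*sqrt(2)*r - 14*sqrt(2)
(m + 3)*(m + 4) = m^2 + 7*m + 12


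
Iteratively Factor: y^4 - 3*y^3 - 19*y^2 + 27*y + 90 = (y + 3)*(y^3 - 6*y^2 - y + 30) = (y + 2)*(y + 3)*(y^2 - 8*y + 15) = (y - 3)*(y + 2)*(y + 3)*(y - 5)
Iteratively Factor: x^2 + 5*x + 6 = (x + 2)*(x + 3)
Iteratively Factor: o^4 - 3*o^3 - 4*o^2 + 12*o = (o)*(o^3 - 3*o^2 - 4*o + 12) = o*(o - 3)*(o^2 - 4) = o*(o - 3)*(o - 2)*(o + 2)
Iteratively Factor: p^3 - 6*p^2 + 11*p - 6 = (p - 2)*(p^2 - 4*p + 3) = (p - 3)*(p - 2)*(p - 1)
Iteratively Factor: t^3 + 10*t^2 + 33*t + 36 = (t + 4)*(t^2 + 6*t + 9) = (t + 3)*(t + 4)*(t + 3)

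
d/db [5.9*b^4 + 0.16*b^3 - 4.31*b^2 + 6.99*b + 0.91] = 23.6*b^3 + 0.48*b^2 - 8.62*b + 6.99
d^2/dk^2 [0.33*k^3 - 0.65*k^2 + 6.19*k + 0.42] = 1.98*k - 1.3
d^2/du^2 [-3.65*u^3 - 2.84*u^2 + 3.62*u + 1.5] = -21.9*u - 5.68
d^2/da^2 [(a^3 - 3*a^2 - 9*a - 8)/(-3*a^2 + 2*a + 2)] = 2*(89*a^3 + 258*a^2 + 6*a + 56)/(27*a^6 - 54*a^5 - 18*a^4 + 64*a^3 + 12*a^2 - 24*a - 8)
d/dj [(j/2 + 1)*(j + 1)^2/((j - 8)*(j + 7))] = (j^4 - 2*j^3 - 177*j^2 - 452*j - 278)/(2*(j^4 - 2*j^3 - 111*j^2 + 112*j + 3136))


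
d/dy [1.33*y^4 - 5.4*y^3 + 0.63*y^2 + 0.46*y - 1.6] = 5.32*y^3 - 16.2*y^2 + 1.26*y + 0.46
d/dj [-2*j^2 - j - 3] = -4*j - 1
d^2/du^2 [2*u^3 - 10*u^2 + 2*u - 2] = 12*u - 20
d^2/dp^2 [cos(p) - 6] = -cos(p)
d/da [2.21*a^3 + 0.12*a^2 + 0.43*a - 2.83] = 6.63*a^2 + 0.24*a + 0.43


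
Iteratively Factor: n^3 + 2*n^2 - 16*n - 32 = (n - 4)*(n^2 + 6*n + 8) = (n - 4)*(n + 4)*(n + 2)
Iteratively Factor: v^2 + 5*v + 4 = (v + 4)*(v + 1)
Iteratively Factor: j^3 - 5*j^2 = (j - 5)*(j^2) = j*(j - 5)*(j)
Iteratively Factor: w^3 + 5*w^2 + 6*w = (w + 2)*(w^2 + 3*w) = w*(w + 2)*(w + 3)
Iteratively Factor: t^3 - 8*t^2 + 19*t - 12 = (t - 3)*(t^2 - 5*t + 4) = (t - 3)*(t - 1)*(t - 4)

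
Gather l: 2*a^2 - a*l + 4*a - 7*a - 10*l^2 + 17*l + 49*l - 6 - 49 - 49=2*a^2 - 3*a - 10*l^2 + l*(66 - a) - 104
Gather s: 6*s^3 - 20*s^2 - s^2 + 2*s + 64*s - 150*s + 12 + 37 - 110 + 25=6*s^3 - 21*s^2 - 84*s - 36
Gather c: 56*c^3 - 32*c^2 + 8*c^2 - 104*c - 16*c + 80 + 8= 56*c^3 - 24*c^2 - 120*c + 88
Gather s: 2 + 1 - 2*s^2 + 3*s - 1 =-2*s^2 + 3*s + 2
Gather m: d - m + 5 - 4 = d - m + 1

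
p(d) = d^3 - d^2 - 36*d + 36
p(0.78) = 7.79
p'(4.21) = 8.75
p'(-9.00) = 225.00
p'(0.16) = -36.24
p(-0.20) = 43.15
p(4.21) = -58.67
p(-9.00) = -450.00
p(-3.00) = 108.00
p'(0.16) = -36.24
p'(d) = 3*d^2 - 2*d - 36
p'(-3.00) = -3.00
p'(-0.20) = -35.48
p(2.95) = -53.23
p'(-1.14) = -29.82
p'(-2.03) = -19.58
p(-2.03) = 96.59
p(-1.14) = 74.26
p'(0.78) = -35.73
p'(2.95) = -15.79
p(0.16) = 30.22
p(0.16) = 30.22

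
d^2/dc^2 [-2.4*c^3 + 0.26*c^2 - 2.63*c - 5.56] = 0.52 - 14.4*c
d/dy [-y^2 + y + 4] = 1 - 2*y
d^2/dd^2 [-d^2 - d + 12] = -2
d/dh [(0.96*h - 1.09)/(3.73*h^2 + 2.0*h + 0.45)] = (-3.5808*h^2 + 8.1314*h + 2.612)/(13.9129*h^4 + 14.92*h^3 + 7.357*h^2 + 1.8*h + 0.2025)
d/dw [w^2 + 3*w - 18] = 2*w + 3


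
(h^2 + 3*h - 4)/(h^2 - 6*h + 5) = (h + 4)/(h - 5)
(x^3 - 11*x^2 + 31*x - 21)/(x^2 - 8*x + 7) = x - 3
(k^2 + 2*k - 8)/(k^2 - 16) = (k - 2)/(k - 4)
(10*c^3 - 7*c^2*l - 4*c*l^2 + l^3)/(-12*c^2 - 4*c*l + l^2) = (-5*c^2 + 6*c*l - l^2)/(6*c - l)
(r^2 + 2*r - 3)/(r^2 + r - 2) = (r + 3)/(r + 2)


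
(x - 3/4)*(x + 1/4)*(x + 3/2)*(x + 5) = x^4 + 6*x^3 + 65*x^2/16 - 159*x/32 - 45/32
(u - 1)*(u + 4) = u^2 + 3*u - 4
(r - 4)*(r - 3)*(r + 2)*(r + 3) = r^4 - 2*r^3 - 17*r^2 + 18*r + 72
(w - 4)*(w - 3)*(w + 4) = w^3 - 3*w^2 - 16*w + 48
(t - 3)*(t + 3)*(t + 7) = t^3 + 7*t^2 - 9*t - 63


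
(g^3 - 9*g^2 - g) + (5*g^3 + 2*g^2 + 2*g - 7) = 6*g^3 - 7*g^2 + g - 7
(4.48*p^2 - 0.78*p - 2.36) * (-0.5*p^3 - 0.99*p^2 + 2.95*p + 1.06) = -2.24*p^5 - 4.0452*p^4 + 15.1682*p^3 + 4.7842*p^2 - 7.7888*p - 2.5016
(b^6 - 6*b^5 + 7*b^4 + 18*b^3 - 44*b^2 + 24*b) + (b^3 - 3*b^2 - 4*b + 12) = b^6 - 6*b^5 + 7*b^4 + 19*b^3 - 47*b^2 + 20*b + 12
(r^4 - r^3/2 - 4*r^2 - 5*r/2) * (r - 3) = r^5 - 7*r^4/2 - 5*r^3/2 + 19*r^2/2 + 15*r/2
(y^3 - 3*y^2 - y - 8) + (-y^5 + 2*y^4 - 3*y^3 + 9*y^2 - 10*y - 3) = -y^5 + 2*y^4 - 2*y^3 + 6*y^2 - 11*y - 11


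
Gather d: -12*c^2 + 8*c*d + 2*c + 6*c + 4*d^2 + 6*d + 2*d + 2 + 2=-12*c^2 + 8*c + 4*d^2 + d*(8*c + 8) + 4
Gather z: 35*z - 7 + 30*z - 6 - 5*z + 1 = 60*z - 12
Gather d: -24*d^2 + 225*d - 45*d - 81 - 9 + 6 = -24*d^2 + 180*d - 84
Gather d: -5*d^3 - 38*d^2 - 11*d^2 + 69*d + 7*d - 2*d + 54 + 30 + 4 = -5*d^3 - 49*d^2 + 74*d + 88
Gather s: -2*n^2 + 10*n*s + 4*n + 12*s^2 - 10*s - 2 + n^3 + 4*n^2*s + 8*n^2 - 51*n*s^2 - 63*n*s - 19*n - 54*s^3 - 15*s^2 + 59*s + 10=n^3 + 6*n^2 - 15*n - 54*s^3 + s^2*(-51*n - 3) + s*(4*n^2 - 53*n + 49) + 8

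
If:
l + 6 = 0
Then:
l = -6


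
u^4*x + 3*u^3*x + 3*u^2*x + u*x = u*(u + 1)^2*(u*x + x)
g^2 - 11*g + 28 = (g - 7)*(g - 4)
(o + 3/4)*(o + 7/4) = o^2 + 5*o/2 + 21/16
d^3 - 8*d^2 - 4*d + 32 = (d - 8)*(d - 2)*(d + 2)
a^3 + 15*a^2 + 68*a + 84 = (a + 2)*(a + 6)*(a + 7)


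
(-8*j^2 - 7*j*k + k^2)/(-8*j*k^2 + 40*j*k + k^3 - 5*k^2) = (j + k)/(k*(k - 5))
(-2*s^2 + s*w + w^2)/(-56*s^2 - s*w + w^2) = (2*s^2 - s*w - w^2)/(56*s^2 + s*w - w^2)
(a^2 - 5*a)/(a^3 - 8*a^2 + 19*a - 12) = a*(a - 5)/(a^3 - 8*a^2 + 19*a - 12)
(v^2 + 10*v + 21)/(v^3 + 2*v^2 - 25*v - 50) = (v^2 + 10*v + 21)/(v^3 + 2*v^2 - 25*v - 50)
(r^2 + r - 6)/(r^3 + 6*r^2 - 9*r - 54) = (r - 2)/(r^2 + 3*r - 18)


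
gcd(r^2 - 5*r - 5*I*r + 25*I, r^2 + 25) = r - 5*I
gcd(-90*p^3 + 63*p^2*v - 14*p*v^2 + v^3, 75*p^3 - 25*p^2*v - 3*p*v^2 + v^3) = 15*p^2 - 8*p*v + v^2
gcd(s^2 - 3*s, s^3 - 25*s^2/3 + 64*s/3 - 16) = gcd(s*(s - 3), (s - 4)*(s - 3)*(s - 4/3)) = s - 3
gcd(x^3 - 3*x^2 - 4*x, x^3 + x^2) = x^2 + x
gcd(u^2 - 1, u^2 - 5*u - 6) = u + 1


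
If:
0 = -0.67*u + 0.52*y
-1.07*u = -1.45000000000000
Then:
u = 1.36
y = 1.75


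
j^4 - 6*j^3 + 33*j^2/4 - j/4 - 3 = (j - 4)*(j - 3/2)*(j - 1)*(j + 1/2)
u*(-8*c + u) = -8*c*u + u^2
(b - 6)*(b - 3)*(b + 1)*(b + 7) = b^4 - b^3 - 47*b^2 + 81*b + 126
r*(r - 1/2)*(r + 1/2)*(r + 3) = r^4 + 3*r^3 - r^2/4 - 3*r/4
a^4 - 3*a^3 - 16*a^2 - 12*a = a*(a - 6)*(a + 1)*(a + 2)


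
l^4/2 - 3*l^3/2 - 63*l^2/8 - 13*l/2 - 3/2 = (l/2 + 1/4)*(l - 6)*(l + 1/2)*(l + 2)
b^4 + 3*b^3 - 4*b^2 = b^2*(b - 1)*(b + 4)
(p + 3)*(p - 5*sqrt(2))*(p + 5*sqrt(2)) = p^3 + 3*p^2 - 50*p - 150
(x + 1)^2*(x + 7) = x^3 + 9*x^2 + 15*x + 7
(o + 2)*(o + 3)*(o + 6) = o^3 + 11*o^2 + 36*o + 36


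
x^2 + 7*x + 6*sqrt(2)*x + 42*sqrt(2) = (x + 7)*(x + 6*sqrt(2))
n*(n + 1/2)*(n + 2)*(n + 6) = n^4 + 17*n^3/2 + 16*n^2 + 6*n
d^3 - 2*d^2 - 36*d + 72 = (d - 6)*(d - 2)*(d + 6)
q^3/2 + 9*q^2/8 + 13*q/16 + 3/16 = (q/2 + 1/4)*(q + 3/4)*(q + 1)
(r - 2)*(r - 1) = r^2 - 3*r + 2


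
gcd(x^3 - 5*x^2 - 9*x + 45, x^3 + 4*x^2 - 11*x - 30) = x - 3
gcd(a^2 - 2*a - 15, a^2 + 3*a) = a + 3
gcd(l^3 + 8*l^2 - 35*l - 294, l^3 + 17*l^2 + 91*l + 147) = l^2 + 14*l + 49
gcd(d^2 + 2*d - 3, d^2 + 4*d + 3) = d + 3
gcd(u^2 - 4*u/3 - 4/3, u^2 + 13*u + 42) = 1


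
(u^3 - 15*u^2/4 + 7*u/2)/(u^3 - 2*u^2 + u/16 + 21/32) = 8*u*(u - 2)/(8*u^2 - 2*u - 3)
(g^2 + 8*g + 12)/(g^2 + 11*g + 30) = (g + 2)/(g + 5)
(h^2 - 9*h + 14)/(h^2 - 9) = (h^2 - 9*h + 14)/(h^2 - 9)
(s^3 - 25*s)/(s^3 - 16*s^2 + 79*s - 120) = s*(s + 5)/(s^2 - 11*s + 24)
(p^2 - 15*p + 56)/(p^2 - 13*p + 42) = (p - 8)/(p - 6)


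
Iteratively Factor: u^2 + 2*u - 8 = (u + 4)*(u - 2)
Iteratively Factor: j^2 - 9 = (j + 3)*(j - 3)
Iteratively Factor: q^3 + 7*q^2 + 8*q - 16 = (q + 4)*(q^2 + 3*q - 4) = (q - 1)*(q + 4)*(q + 4)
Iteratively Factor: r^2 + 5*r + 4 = (r + 1)*(r + 4)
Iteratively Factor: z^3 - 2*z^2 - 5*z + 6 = (z - 1)*(z^2 - z - 6) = (z - 1)*(z + 2)*(z - 3)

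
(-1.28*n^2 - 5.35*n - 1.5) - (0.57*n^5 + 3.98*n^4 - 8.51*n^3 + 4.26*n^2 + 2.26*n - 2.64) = -0.57*n^5 - 3.98*n^4 + 8.51*n^3 - 5.54*n^2 - 7.61*n + 1.14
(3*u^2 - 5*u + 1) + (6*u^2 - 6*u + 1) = 9*u^2 - 11*u + 2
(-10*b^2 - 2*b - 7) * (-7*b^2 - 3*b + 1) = 70*b^4 + 44*b^3 + 45*b^2 + 19*b - 7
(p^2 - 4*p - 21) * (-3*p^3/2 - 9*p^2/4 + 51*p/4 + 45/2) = -3*p^5/2 + 15*p^4/4 + 213*p^3/4 + 75*p^2/4 - 1431*p/4 - 945/2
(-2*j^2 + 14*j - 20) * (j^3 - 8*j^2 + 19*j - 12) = -2*j^5 + 30*j^4 - 170*j^3 + 450*j^2 - 548*j + 240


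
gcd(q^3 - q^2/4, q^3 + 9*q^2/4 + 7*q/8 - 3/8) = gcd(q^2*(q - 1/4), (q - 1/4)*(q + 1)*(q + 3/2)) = q - 1/4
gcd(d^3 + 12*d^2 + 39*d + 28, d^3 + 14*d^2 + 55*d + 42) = d^2 + 8*d + 7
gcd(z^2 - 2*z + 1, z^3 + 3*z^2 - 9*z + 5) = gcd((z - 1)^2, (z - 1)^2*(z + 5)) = z^2 - 2*z + 1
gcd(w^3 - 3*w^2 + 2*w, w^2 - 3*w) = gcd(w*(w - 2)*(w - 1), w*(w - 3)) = w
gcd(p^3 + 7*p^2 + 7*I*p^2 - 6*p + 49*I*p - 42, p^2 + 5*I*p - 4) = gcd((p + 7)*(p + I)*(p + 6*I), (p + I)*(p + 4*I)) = p + I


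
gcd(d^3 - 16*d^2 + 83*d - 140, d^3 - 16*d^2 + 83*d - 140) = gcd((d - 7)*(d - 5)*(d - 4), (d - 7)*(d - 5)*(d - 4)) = d^3 - 16*d^2 + 83*d - 140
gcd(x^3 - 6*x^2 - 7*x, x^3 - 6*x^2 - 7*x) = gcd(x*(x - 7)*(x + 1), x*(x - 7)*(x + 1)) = x^3 - 6*x^2 - 7*x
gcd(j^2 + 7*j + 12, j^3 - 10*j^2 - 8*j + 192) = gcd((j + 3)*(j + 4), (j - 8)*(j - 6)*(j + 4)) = j + 4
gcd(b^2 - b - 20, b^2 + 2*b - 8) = b + 4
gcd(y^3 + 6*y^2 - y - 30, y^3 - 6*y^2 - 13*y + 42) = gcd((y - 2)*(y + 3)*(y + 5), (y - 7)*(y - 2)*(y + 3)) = y^2 + y - 6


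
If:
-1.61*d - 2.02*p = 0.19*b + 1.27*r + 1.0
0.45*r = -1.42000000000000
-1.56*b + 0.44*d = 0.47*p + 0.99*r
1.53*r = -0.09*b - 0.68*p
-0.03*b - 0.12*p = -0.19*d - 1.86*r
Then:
No Solution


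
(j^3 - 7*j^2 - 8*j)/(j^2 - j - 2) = j*(j - 8)/(j - 2)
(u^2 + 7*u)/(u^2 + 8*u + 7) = u/(u + 1)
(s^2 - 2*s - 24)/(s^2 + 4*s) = (s - 6)/s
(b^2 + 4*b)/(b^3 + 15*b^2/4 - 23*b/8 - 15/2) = 8*b/(8*b^2 - 2*b - 15)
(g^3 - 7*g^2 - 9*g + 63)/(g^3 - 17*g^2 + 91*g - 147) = (g + 3)/(g - 7)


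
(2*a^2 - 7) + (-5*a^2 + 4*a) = -3*a^2 + 4*a - 7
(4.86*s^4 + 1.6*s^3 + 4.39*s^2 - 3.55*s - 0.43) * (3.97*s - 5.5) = 19.2942*s^5 - 20.378*s^4 + 8.6283*s^3 - 38.2385*s^2 + 17.8179*s + 2.365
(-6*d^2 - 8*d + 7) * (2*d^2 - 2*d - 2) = -12*d^4 - 4*d^3 + 42*d^2 + 2*d - 14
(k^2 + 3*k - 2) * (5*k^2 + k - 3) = 5*k^4 + 16*k^3 - 10*k^2 - 11*k + 6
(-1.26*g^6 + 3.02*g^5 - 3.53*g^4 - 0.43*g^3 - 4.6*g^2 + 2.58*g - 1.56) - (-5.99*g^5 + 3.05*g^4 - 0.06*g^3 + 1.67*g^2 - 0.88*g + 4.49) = -1.26*g^6 + 9.01*g^5 - 6.58*g^4 - 0.37*g^3 - 6.27*g^2 + 3.46*g - 6.05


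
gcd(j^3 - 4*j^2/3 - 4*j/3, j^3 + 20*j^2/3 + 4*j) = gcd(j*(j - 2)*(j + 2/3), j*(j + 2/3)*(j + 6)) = j^2 + 2*j/3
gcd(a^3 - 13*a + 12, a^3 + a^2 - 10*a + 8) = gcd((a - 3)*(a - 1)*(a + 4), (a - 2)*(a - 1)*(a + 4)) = a^2 + 3*a - 4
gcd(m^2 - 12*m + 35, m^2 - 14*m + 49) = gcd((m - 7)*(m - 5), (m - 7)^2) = m - 7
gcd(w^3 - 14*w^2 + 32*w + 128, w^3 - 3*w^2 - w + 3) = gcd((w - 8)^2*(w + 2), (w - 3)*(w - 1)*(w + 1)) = 1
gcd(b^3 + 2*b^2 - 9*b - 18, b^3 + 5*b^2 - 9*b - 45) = b^2 - 9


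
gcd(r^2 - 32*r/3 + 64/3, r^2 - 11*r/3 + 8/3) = r - 8/3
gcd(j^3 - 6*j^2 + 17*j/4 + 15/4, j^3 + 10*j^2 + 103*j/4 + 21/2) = j + 1/2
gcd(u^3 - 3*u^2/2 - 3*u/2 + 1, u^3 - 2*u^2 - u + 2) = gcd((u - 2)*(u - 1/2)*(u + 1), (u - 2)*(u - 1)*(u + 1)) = u^2 - u - 2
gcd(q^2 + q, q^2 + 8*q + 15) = 1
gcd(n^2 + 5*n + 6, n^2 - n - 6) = n + 2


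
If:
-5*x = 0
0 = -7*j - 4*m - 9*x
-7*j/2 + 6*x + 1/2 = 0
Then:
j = 1/7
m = -1/4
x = 0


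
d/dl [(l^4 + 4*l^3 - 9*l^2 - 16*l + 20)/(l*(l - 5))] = (2*l^5 - 11*l^4 - 40*l^3 + 61*l^2 - 40*l + 100)/(l^2*(l^2 - 10*l + 25))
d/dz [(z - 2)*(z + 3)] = 2*z + 1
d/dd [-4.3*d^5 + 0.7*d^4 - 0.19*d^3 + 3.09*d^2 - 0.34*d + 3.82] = -21.5*d^4 + 2.8*d^3 - 0.57*d^2 + 6.18*d - 0.34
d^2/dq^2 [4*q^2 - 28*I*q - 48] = 8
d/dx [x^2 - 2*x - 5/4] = 2*x - 2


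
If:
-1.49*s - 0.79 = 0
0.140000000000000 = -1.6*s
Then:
No Solution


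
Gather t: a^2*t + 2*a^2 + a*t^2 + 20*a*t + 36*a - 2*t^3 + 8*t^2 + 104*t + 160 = 2*a^2 + 36*a - 2*t^3 + t^2*(a + 8) + t*(a^2 + 20*a + 104) + 160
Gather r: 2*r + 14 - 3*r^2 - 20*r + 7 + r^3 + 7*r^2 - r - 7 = r^3 + 4*r^2 - 19*r + 14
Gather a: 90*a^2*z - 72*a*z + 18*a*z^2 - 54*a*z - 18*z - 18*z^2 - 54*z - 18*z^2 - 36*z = 90*a^2*z + a*(18*z^2 - 126*z) - 36*z^2 - 108*z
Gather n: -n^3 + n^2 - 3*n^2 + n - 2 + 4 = -n^3 - 2*n^2 + n + 2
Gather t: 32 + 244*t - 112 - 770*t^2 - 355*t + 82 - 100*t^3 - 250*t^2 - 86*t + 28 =-100*t^3 - 1020*t^2 - 197*t + 30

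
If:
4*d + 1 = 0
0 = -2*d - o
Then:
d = -1/4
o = 1/2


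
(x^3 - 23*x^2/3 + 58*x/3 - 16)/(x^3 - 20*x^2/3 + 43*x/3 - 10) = (3*x - 8)/(3*x - 5)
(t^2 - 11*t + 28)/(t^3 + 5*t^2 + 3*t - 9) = (t^2 - 11*t + 28)/(t^3 + 5*t^2 + 3*t - 9)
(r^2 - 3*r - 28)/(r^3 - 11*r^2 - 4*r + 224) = 1/(r - 8)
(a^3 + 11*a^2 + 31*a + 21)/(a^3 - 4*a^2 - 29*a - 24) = (a + 7)/(a - 8)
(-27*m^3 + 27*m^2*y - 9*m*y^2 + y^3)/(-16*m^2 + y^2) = (27*m^3 - 27*m^2*y + 9*m*y^2 - y^3)/(16*m^2 - y^2)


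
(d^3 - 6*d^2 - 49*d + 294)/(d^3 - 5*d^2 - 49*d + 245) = (d - 6)/(d - 5)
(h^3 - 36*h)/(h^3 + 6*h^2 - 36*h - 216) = h/(h + 6)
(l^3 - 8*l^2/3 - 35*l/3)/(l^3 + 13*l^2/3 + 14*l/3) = (l - 5)/(l + 2)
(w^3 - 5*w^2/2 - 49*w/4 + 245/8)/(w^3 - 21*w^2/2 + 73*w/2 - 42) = (w^2 + w - 35/4)/(w^2 - 7*w + 12)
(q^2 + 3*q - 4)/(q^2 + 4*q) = (q - 1)/q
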